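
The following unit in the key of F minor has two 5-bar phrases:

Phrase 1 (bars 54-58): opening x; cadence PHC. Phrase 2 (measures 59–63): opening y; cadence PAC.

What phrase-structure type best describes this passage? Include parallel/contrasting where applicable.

contrasting period

Phrase 1 ends with a Phrygian half cadence (weaker) and phrase 2 with a perfect authentic cadence (stronger): antecedent + consequent = a period.
The two phrases open with different material (x / y), so the period is contrasting.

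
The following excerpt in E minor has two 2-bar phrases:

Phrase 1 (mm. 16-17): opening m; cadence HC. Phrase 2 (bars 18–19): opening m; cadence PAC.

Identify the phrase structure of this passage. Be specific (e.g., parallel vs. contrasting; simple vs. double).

parallel period

Phrase 1 ends with a half cadence (weaker) and phrase 2 with a perfect authentic cadence (stronger): antecedent + consequent = a period.
The two phrases open with the same material (m / m), so the period is parallel.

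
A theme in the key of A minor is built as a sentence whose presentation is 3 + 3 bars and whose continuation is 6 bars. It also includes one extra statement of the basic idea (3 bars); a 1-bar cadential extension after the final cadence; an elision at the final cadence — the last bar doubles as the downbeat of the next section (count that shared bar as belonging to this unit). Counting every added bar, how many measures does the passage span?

Basic sentence: 3 + 3 + 6 = 12 bars.
12 (basic form) + 3 (extra statement) + 1 (cadential extension) = 16.
The elision shares a bar with the next section but does not change this unit's count.

16 measures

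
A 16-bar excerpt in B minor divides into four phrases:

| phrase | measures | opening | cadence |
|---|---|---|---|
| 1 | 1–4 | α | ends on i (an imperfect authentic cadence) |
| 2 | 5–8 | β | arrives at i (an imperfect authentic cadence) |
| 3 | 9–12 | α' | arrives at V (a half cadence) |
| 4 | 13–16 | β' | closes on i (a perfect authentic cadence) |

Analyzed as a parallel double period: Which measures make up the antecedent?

In a double period the four phrases pair into a large antecedent (phrases 1–2, ending imperfect authentic cadence) and a large consequent (phrases 3–4, ending perfect authentic cadence). The antecedent spans mm. 1–8.

measures 1–8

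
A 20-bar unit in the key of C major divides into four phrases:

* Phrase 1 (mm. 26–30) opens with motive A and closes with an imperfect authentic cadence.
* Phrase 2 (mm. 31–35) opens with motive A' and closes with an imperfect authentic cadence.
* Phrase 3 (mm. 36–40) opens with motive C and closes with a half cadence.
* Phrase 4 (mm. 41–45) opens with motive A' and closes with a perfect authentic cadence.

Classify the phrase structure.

Four phrases in two halves: the first half (mm. 26–35) ends with an imperfect authentic cadence, the second (measures 36-45) with a perfect authentic cadence — a large antecedent–consequent pair, i.e. a double period.
Phrase 3 begins with different material from phrase 1, making it contrasting.

contrasting double period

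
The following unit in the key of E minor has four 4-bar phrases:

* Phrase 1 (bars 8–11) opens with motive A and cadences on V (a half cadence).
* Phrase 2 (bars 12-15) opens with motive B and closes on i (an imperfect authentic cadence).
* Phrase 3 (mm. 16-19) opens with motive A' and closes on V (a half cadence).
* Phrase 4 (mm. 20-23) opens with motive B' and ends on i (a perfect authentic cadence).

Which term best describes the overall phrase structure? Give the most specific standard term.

Four phrases in two halves: the first half (bars 8-15) ends with an imperfect authentic cadence, the second (mm. 16–23) with a perfect authentic cadence — a large antecedent–consequent pair, i.e. a double period.
Phrase 3 begins with the same material as phrase 1, making it parallel.

parallel double period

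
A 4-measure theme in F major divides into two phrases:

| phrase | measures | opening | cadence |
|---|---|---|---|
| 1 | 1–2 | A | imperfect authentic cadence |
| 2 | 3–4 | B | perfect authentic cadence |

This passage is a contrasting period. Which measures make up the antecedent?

measures 1–2

The antecedent is the phrase ending with the weaker cadence (imperfect authentic cadence, phrase 1) and the consequent the one ending more conclusively (perfect authentic cadence, phrase 2); the antecedent is bars 1-2.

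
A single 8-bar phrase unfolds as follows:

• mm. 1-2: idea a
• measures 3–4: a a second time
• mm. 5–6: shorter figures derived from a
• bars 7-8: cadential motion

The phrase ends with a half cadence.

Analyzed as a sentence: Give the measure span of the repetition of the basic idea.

The presentation of a sentence is the basic idea (bars 1–2) plus its repetition (measures 3–4); the repetition of the basic idea is therefore measures 3–4.

measures 3–4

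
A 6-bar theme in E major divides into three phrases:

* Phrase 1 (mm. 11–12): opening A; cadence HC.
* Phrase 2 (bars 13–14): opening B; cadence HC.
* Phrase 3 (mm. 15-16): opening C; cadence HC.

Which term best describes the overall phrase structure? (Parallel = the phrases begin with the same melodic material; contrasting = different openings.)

phrase group

The final phrase closes with a half cadence, which is not stronger than the preceding half cadence; the 3 phrases lack an overall antecedent–consequent design and so form a phrase group.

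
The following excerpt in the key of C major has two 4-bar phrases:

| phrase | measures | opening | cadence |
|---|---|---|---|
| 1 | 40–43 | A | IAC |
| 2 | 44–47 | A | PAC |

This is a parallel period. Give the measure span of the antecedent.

The phrase ending with the weaker cadence (imperfect authentic cadence) is the antecedent; the one ending more conclusively (perfect authentic cadence) is the consequent. The antecedent is measures 40–43.

measures 40–43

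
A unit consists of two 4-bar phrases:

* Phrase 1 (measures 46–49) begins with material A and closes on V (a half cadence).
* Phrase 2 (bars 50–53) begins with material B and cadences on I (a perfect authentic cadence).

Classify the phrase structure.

Phrase 1 ends with a half cadence (weaker) and phrase 2 with a perfect authentic cadence (stronger): antecedent + consequent = a period.
The two phrases open with different material (A / B), so the period is contrasting.

contrasting period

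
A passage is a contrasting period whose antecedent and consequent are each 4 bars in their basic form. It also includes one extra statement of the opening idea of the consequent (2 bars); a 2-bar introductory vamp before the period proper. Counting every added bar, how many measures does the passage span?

12 measures

Basic contrasting period: 4 + 4 = 8 bars.
8 (basic form) + 2 (extra statement) + 2 (introduction) = 12.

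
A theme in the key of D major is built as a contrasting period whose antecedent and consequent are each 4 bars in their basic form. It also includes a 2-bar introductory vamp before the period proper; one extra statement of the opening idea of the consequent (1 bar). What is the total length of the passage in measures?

Basic contrasting period: 4 + 4 = 8 bars.
8 (basic form) + 2 (introduction) + 1 (extra statement) = 11.

11 measures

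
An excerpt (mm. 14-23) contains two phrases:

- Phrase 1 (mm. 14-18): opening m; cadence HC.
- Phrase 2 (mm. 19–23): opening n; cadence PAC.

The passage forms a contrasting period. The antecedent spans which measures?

The antecedent is the phrase ending with the weaker cadence (half cadence, phrase 1) and the consequent the one ending more conclusively (perfect authentic cadence, phrase 2); the antecedent is mm. 14–18.

measures 14–18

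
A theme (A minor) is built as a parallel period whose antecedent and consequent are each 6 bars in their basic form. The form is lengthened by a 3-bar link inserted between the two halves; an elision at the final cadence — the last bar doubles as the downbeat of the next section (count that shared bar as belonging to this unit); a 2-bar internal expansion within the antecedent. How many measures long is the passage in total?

17 measures

Basic parallel period: 6 + 6 = 12 bars.
12 (basic form) + 3 (link) + 2 (internal expansion) = 17.
The elision shares a bar with the next section but does not change this unit's count.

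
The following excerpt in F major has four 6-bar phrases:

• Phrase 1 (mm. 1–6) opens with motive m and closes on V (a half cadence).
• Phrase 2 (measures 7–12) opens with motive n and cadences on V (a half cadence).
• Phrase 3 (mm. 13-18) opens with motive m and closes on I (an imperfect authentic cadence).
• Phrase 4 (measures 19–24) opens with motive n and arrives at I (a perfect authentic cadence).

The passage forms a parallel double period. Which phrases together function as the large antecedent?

In a double period the first pair of phrases (ending half cadence) is the large antecedent and the second pair (ending perfect authentic cadence) is the large consequent; the antecedent is phrases 1 and 2.

phrases 1 and 2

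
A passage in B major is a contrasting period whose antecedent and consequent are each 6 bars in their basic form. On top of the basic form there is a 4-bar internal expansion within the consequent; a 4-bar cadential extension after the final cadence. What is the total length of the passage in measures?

Basic contrasting period: 6 + 6 = 12 bars.
12 (basic form) + 4 (internal expansion) + 4 (cadential extension) = 20.

20 measures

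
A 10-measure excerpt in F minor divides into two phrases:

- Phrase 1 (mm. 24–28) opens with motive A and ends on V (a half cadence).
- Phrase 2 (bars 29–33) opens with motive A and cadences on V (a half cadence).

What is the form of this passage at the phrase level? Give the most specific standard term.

Both phrases have the same opening (A) and the same cadence (half cadence): the second is a restatement, not a consequent, so this is a repeated phrase rather than a period.

repeated phrase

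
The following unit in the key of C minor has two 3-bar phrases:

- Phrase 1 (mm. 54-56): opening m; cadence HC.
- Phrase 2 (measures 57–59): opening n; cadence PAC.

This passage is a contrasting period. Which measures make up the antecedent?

measures 54–56

The antecedent is the phrase ending with the weaker cadence (half cadence, phrase 1) and the consequent the one ending more conclusively (perfect authentic cadence, phrase 2); the antecedent is mm. 54–56.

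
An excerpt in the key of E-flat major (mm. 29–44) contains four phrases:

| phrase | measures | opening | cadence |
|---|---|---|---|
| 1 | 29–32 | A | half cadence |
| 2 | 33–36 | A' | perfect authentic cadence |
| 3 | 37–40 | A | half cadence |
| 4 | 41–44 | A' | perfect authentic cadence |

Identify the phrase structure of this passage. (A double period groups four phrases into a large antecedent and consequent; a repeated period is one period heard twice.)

repeated period

The cadence pattern HC–PAC–HC–PAC is weak–strong twice, and phrases 3–4 restate phrases 1–2: a period heard twice, not a double period (which would end weakly at phrase 2).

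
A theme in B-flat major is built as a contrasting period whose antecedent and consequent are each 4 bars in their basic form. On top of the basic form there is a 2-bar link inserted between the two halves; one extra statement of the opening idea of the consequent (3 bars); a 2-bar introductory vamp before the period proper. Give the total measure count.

15 measures

Basic contrasting period: 4 + 4 = 8 bars.
8 (basic form) + 2 (link) + 3 (extra statement) + 2 (introduction) = 15.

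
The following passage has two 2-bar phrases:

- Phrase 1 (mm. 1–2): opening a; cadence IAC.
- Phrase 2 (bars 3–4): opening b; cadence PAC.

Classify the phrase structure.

contrasting period

Phrase 1 ends with an imperfect authentic cadence (weaker) and phrase 2 with a perfect authentic cadence (stronger): antecedent + consequent = a period.
The two phrases open with different material (a / b), so the period is contrasting.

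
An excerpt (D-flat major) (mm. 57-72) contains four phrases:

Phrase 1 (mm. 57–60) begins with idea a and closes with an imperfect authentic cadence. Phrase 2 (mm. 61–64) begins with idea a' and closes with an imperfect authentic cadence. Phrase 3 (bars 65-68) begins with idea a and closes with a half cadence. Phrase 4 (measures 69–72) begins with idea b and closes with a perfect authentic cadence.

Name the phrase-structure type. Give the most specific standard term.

parallel double period

Four phrases in two halves: the first half (measures 57–64) ends with an imperfect authentic cadence, the second (mm. 65–72) with a perfect authentic cadence — a large antecedent–consequent pair, i.e. a double period.
Phrase 3 begins with the same material as phrase 1, making it parallel.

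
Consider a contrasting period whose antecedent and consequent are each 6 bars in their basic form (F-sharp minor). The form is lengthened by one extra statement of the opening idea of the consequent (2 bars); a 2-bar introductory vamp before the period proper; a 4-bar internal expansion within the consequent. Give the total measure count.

Basic contrasting period: 6 + 6 = 12 bars.
12 (basic form) + 2 (extra statement) + 2 (introduction) + 4 (internal expansion) = 20.

20 measures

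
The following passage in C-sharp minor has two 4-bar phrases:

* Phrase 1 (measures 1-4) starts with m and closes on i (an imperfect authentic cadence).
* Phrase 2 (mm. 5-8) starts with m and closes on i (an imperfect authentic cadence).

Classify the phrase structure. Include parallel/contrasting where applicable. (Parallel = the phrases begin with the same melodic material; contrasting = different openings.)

repeated phrase

Both phrases have the same opening (m) and the same cadence (imperfect authentic cadence): the second is a restatement, not a consequent, so this is a repeated phrase rather than a period.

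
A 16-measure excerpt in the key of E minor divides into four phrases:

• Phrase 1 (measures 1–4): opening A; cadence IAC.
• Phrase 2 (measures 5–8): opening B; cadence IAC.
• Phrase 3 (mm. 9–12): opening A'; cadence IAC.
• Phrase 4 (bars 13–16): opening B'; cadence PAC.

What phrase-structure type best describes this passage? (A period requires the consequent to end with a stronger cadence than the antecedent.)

Four phrases in two halves: the first half (measures 1–8) ends with an imperfect authentic cadence, the second (bars 9-16) with a perfect authentic cadence — a large antecedent–consequent pair, i.e. a double period.
Phrase 3 begins with the same material as phrase 1, making it parallel.

parallel double period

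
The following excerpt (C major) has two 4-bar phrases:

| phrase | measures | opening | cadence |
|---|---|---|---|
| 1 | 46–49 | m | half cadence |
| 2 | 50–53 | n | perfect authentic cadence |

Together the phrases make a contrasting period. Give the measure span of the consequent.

measures 50–53

The phrase ending with the weaker cadence (half cadence) is the antecedent; the one ending more conclusively (perfect authentic cadence) is the consequent. The consequent is measures 50–53.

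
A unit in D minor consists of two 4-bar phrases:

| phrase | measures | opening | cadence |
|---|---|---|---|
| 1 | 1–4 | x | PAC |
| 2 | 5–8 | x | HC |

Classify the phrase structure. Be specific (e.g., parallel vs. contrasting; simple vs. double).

phrase group

The second phrase closes with a half cadence, which is not stronger than the first phrase's perfect authentic cadence; without a weak→strong cadential pair there is no antecedent–consequent relationship, so this is a phrase group rather than a period.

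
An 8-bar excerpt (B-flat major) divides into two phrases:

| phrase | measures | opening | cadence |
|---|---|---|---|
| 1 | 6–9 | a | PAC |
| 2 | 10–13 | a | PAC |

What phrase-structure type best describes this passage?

repeated phrase

Both phrases have the same opening (a) and the same cadence (perfect authentic cadence): the second is a restatement, not a consequent, so this is a repeated phrase rather than a period.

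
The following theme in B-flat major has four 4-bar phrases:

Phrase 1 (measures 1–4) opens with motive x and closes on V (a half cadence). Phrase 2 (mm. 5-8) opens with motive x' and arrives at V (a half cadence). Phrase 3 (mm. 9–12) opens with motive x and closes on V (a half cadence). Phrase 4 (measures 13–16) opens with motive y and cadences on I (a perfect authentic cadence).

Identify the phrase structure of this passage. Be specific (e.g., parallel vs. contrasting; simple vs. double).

parallel double period

Four phrases in two halves: the first half (mm. 1-8) ends with a half cadence, the second (mm. 9–16) with a perfect authentic cadence — a large antecedent–consequent pair, i.e. a double period.
Phrase 3 begins with the same material as phrase 1, making it parallel.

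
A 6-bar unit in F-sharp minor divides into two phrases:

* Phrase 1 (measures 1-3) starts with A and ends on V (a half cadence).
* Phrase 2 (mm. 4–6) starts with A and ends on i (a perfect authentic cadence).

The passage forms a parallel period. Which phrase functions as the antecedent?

The phrase ending with the weaker cadence (half cadence) is the antecedent; the one ending more conclusively (perfect authentic cadence) is the consequent. The antecedent is phrase 1.

phrase 1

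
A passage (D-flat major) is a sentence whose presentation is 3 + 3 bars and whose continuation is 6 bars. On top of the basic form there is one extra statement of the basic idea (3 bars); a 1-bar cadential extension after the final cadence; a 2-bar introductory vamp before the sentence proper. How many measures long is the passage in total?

Basic sentence: 3 + 3 + 6 = 12 bars.
12 (basic form) + 3 (extra statement) + 1 (cadential extension) + 2 (introduction) = 18.

18 measures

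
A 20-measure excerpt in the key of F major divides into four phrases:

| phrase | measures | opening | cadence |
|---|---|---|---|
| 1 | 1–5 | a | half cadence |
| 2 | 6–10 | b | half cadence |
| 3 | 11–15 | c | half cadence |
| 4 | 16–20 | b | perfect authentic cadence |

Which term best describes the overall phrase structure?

contrasting double period

Four phrases in two halves: the first half (mm. 1–10) ends with a half cadence, the second (measures 11–20) with a perfect authentic cadence — a large antecedent–consequent pair, i.e. a double period.
Phrase 3 begins with different material from phrase 1, making it contrasting.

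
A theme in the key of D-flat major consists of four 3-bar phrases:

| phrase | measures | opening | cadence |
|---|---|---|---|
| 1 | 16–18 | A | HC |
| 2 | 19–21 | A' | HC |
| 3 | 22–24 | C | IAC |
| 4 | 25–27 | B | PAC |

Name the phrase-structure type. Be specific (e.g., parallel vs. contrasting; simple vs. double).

Four phrases in two halves: the first half (measures 16–21) ends with a half cadence, the second (bars 22–27) with a perfect authentic cadence — a large antecedent–consequent pair, i.e. a double period.
Phrase 3 begins with different material from phrase 1, making it contrasting.

contrasting double period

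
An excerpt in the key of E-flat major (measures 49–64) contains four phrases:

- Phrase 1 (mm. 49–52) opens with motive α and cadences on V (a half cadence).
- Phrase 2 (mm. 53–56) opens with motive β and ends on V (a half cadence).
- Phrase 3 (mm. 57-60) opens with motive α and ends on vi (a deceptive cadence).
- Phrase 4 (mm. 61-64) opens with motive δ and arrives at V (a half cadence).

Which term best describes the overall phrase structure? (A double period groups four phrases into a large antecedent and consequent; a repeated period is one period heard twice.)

phrase group

Phrase 4 ends with a half cadence, no stronger than phrase 2's half cadence, so the four phrases do not form a double period; nor do phrases 3–4 duplicate 1–2, so it is not a repeated period. With no phrase reaching a conclusive cadence, the passage is a phrase group.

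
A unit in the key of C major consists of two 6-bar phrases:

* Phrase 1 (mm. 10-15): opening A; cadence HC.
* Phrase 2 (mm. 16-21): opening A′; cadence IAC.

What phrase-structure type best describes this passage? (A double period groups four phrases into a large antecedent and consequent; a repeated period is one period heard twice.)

parallel period

Phrase 1 ends with a half cadence (weaker) and phrase 2 with an imperfect authentic cadence (stronger): antecedent + consequent = a period.
The two phrases open with the same material (A / A′), so the period is parallel.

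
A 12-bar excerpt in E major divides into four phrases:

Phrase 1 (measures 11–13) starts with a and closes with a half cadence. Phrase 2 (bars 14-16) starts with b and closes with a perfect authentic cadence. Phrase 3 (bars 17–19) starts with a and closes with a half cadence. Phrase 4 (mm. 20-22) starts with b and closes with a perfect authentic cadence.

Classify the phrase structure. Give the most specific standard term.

repeated period

The cadence pattern HC–PAC–HC–PAC is weak–strong twice, and phrases 3–4 restate phrases 1–2: a period heard twice, not a double period (which would end weakly at phrase 2).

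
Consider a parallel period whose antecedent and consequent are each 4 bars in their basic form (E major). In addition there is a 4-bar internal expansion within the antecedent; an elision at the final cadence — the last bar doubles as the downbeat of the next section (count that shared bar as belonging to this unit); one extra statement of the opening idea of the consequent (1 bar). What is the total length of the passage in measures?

13 measures

Basic parallel period: 4 + 4 = 8 bars.
8 (basic form) + 4 (internal expansion) + 1 (extra statement) = 13.
The elision shares a bar with the next section but does not change this unit's count.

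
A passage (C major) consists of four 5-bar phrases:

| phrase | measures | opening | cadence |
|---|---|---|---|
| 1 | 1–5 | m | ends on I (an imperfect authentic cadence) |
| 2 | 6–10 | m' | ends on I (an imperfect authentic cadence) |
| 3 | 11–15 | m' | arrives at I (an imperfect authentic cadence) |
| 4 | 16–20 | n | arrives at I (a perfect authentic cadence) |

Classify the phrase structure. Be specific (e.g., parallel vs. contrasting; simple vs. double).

Four phrases in two halves: the first half (mm. 1–10) ends with an imperfect authentic cadence, the second (mm. 11–20) with a perfect authentic cadence — a large antecedent–consequent pair, i.e. a double period.
Phrase 3 begins with the same material as phrase 1, making it parallel.

parallel double period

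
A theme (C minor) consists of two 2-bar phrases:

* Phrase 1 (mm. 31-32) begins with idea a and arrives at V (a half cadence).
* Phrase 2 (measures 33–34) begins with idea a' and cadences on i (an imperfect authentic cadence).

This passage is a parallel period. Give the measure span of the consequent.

measures 33–34

The antecedent is the phrase ending with the weaker cadence (half cadence, phrase 1) and the consequent the one ending more conclusively (imperfect authentic cadence, phrase 2); the consequent is mm. 33–34.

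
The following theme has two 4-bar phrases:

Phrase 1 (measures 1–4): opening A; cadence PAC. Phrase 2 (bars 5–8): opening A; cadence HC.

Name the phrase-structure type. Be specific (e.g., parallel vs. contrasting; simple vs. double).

phrase group

The second phrase closes with a half cadence, which is not stronger than the first phrase's perfect authentic cadence; without a weak→strong cadential pair there is no antecedent–consequent relationship, so this is a phrase group rather than a period.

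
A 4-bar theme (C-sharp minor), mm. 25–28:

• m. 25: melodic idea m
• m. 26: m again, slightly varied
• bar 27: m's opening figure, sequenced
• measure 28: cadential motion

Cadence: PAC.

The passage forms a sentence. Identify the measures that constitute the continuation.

measures 27–28

After the presentation (bars 25–26), the continuation covers the fragmentation through the cadence: mm. 27–28.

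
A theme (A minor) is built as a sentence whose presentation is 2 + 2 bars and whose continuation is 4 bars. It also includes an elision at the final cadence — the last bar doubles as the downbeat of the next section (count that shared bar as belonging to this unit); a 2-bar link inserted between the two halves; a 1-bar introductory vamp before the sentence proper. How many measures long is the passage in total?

Basic sentence: 2 + 2 + 4 = 8 bars.
8 (basic form) + 2 (link) + 1 (introduction) = 11.
The elision shares a bar with the next section but does not change this unit's count.

11 measures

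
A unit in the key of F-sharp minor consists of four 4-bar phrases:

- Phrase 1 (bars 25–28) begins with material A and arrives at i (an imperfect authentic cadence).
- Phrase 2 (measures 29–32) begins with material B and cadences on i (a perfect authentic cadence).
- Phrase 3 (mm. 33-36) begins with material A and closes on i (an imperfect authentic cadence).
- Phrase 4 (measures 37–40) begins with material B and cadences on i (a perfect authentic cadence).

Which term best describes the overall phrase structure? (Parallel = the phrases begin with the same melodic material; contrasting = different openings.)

repeated period

The cadence pattern IAC–PAC–IAC–PAC is weak–strong twice, and phrases 3–4 restate phrases 1–2: a period heard twice, not a double period (which would end weakly at phrase 2).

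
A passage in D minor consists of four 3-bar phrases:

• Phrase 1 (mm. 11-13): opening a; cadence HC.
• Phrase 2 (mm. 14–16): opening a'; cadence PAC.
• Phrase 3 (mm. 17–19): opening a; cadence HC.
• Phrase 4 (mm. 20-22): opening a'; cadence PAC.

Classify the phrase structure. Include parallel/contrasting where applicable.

The cadence pattern HC–PAC–HC–PAC is weak–strong twice, and phrases 3–4 restate phrases 1–2: a period heard twice, not a double period (which would end weakly at phrase 2).

repeated period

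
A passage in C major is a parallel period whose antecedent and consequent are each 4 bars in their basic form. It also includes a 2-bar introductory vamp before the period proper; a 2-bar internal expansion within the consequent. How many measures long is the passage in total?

Basic parallel period: 4 + 4 = 8 bars.
8 (basic form) + 2 (introduction) + 2 (internal expansion) = 12.

12 measures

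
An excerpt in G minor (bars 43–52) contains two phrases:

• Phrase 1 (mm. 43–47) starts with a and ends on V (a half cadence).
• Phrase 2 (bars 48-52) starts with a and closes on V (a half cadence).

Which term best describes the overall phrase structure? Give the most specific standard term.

Both phrases have the same opening (a) and the same cadence (half cadence): the second is a restatement, not a consequent, so this is a repeated phrase rather than a period.

repeated phrase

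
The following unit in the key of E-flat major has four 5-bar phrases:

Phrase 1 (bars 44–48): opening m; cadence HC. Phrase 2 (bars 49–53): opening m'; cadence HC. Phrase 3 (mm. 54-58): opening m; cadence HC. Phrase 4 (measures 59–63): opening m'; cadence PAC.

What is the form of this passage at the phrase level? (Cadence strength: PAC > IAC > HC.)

Four phrases in two halves: the first half (measures 44-53) ends with a half cadence, the second (measures 54–63) with a perfect authentic cadence — a large antecedent–consequent pair, i.e. a double period.
Phrase 3 begins with the same material as phrase 1, making it parallel.

parallel double period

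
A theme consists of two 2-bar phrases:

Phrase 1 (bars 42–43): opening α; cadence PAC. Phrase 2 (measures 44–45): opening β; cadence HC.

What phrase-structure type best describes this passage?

The second phrase closes with a half cadence, which is not stronger than the first phrase's perfect authentic cadence; without a weak→strong cadential pair there is no antecedent–consequent relationship, so this is a phrase group rather than a period.

phrase group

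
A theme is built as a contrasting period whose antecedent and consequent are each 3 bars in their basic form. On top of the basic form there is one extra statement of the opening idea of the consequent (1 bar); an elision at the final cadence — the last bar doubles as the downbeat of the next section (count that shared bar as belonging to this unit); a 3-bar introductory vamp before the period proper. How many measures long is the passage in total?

10 measures

Basic contrasting period: 3 + 3 = 6 bars.
6 (basic form) + 1 (extra statement) + 3 (introduction) = 10.
The elision shares a bar with the next section but does not change this unit's count.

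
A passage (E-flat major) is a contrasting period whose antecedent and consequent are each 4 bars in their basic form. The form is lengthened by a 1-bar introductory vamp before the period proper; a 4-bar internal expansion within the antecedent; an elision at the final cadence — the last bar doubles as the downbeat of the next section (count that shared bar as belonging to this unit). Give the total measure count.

13 measures

Basic contrasting period: 4 + 4 = 8 bars.
8 (basic form) + 1 (introduction) + 4 (internal expansion) = 13.
The elision shares a bar with the next section but does not change this unit's count.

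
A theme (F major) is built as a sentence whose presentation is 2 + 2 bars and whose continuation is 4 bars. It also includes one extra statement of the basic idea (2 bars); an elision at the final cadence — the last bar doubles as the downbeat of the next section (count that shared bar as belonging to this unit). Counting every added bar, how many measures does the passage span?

10 measures

Basic sentence: 2 + 2 + 4 = 8 bars.
8 (basic form) + 2 (extra statement) = 10.
The elision shares a bar with the next section but does not change this unit's count.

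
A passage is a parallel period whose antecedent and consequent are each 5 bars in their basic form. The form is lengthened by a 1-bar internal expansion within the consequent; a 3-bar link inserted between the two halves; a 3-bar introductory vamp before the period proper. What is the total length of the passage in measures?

17 measures

Basic parallel period: 5 + 5 = 10 bars.
10 (basic form) + 1 (internal expansion) + 3 (link) + 3 (introduction) = 17.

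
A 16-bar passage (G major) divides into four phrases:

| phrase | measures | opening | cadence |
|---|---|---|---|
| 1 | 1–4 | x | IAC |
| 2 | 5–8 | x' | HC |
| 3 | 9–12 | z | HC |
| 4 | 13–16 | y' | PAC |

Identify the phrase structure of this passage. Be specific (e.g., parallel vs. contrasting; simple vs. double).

contrasting double period

Four phrases in two halves: the first half (mm. 1–8) ends with a half cadence, the second (measures 9–16) with a perfect authentic cadence — a large antecedent–consequent pair, i.e. a double period.
Phrase 3 begins with different material from phrase 1, making it contrasting.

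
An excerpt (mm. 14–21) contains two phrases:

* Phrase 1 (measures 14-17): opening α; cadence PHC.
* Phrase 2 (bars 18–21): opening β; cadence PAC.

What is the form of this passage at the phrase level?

Phrase 1 ends with a Phrygian half cadence (weaker) and phrase 2 with a perfect authentic cadence (stronger): antecedent + consequent = a period.
The two phrases open with different material (α / β), so the period is contrasting.

contrasting period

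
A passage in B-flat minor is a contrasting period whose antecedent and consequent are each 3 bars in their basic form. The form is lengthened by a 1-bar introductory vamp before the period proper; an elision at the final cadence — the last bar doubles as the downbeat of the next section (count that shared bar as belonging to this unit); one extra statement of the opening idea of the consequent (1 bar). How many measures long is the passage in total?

8 measures

Basic contrasting period: 3 + 3 = 6 bars.
6 (basic form) + 1 (introduction) + 1 (extra statement) = 8.
The elision shares a bar with the next section but does not change this unit's count.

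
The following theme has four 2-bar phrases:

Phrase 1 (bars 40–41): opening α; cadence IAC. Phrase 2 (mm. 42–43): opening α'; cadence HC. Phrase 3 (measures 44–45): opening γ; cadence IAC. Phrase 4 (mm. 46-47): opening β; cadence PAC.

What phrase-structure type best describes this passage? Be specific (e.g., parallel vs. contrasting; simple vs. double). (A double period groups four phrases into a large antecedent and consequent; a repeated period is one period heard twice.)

Four phrases in two halves: the first half (mm. 40-43) ends with a half cadence, the second (mm. 44-47) with a perfect authentic cadence — a large antecedent–consequent pair, i.e. a double period.
Phrase 3 begins with different material from phrase 1, making it contrasting.

contrasting double period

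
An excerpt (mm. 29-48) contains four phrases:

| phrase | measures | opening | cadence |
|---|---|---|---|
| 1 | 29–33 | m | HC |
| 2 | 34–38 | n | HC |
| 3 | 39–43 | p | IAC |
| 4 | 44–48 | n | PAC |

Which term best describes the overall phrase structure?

Four phrases in two halves: the first half (mm. 29–38) ends with a half cadence, the second (mm. 39-48) with a perfect authentic cadence — a large antecedent–consequent pair, i.e. a double period.
Phrase 3 begins with different material from phrase 1, making it contrasting.

contrasting double period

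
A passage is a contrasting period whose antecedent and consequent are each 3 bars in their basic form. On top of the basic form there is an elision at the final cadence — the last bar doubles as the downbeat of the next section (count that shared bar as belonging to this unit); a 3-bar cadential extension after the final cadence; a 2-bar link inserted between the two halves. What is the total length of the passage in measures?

11 measures

Basic contrasting period: 3 + 3 = 6 bars.
6 (basic form) + 3 (cadential extension) + 2 (link) = 11.
The elision shares a bar with the next section but does not change this unit's count.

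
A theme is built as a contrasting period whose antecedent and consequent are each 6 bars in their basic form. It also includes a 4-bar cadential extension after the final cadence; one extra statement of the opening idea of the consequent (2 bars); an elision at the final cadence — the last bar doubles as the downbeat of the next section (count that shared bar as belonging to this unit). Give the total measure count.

18 measures

Basic contrasting period: 6 + 6 = 12 bars.
12 (basic form) + 4 (cadential extension) + 2 (extra statement) = 18.
The elision shares a bar with the next section but does not change this unit's count.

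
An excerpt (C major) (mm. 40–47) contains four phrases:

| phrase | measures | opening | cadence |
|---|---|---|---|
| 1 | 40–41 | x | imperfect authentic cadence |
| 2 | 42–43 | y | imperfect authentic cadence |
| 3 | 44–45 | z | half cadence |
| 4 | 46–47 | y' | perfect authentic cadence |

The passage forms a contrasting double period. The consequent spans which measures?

measures 44–47

In a double period the four phrases pair into a large antecedent (phrases 1–2, ending imperfect authentic cadence) and a large consequent (phrases 3–4, ending perfect authentic cadence). The consequent spans mm. 44-47.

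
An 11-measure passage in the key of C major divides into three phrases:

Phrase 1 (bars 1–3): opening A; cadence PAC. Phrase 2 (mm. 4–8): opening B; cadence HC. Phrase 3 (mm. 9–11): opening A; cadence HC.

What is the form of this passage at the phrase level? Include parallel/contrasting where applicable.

The final phrase closes with a half cadence, which is not stronger than the preceding half cadence; the 3 phrases lack an overall antecedent–consequent design and so form a phrase group.

phrase group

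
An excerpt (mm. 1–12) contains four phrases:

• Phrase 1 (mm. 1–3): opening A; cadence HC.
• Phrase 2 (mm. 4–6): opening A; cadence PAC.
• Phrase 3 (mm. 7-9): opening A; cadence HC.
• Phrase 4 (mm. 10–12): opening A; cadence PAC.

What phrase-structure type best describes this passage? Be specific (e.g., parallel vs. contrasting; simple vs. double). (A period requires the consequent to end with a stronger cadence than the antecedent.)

The cadence pattern HC–PAC–HC–PAC is weak–strong twice, and phrases 3–4 restate phrases 1–2: a period heard twice, not a double period (which would end weakly at phrase 2).

repeated period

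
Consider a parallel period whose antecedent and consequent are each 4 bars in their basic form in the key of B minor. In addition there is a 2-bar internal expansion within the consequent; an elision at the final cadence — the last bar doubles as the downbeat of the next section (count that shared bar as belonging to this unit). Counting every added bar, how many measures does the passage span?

Basic parallel period: 4 + 4 = 8 bars.
8 (basic form) + 2 (internal expansion) = 10.
The elision shares a bar with the next section but does not change this unit's count.

10 measures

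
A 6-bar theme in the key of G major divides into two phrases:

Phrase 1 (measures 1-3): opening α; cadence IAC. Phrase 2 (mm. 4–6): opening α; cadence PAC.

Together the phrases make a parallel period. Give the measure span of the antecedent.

The phrase ending with the weaker cadence (imperfect authentic cadence) is the antecedent; the one ending more conclusively (perfect authentic cadence) is the consequent. The antecedent is measures 1–3.

measures 1–3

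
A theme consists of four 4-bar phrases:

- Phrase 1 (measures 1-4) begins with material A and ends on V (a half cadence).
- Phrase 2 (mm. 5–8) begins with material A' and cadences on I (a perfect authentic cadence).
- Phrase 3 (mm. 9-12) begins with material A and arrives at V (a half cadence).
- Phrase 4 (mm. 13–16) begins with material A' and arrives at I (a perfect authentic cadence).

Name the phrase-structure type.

The cadence pattern HC–PAC–HC–PAC is weak–strong twice, and phrases 3–4 restate phrases 1–2: a period heard twice, not a double period (which would end weakly at phrase 2).

repeated period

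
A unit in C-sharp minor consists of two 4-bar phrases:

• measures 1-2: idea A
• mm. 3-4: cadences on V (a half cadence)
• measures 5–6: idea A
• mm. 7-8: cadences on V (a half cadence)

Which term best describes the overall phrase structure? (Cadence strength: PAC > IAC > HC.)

Both phrases have the same opening (A) and the same cadence (half cadence): the second is a restatement, not a consequent, so this is a repeated phrase rather than a period.

repeated phrase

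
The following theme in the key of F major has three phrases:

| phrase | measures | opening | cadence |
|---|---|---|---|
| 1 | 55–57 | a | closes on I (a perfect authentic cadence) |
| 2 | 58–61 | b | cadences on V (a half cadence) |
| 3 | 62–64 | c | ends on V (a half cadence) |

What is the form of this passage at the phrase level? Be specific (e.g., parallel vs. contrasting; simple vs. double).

phrase group

The final phrase closes with a half cadence, which is not stronger than the preceding half cadence; the 3 phrases lack an overall antecedent–consequent design and so form a phrase group.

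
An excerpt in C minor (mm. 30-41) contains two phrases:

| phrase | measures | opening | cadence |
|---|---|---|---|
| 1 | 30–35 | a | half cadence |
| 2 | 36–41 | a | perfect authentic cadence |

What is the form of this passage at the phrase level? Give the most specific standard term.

Phrase 1 ends with a half cadence (weaker) and phrase 2 with a perfect authentic cadence (stronger): antecedent + consequent = a period.
The two phrases open with the same material (a / a), so the period is parallel.

parallel period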